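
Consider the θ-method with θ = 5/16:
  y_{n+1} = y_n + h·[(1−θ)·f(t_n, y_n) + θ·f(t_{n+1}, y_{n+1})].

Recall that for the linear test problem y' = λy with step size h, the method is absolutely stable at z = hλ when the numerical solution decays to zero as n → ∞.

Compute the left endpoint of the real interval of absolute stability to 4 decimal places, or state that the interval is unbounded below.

z* = -5.3333.

Test eqn y'=λy, z=hλ:
  y_{n+1} = y_n + z·[11/16·y_n + 5/16·y_{n+1}] ⇒ (1 − 5/16z)y_{n+1} = (1 + 11/16z)y_n
  ⇒ R(z) = (1 + 11/16z)/(1 − 5/16z).

Boundary: |R(x)|=1, x<0.
x=-1.6: |R|=0.0667
R=−1: 1+11/16x = −1+5/16x ⇒ -3/8x=2 ⇒ x=2/(-3/8)=-5.3333
Confirm numerically:
  x=-2.940: |R|=0.53225 <1
  x=-2.880: |R|=0.51579 <1
  x=-2.823: |R|=0.49985 <1
  x=-2.556: |R|=0.42099 <1
  x=-5.580: |R|=1.03371 >1
  x=-5.538: |R|=1.02811 >1
So |R|<1 on (-5.3333, 0).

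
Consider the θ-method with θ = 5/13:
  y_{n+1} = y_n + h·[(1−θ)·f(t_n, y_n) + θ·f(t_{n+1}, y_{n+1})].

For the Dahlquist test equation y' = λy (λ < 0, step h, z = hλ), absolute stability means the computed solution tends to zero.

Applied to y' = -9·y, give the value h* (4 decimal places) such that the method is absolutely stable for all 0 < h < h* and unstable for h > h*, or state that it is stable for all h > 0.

(-8.6667,0); λ=-9 ⇒ h* = (26/3)/9 = 0.9630.

On y'=λy, z=hλ:
  y_{n+1} = y_n + z·[8/13·y_n + 5/13·y_{n+1}] ⇒ (1 − 5/13z)y_{n+1} = (1 + 8/13z)y_n
  Hence R(z) = (1 + 8/13z)/(1 − 5/13z).

Need |R(x)|<1, x<0.
x=-0.96: |R|=0.2989
R=−1: 1+8/13x = −1+5/13x ⇒ -3/13x=2 ⇒ x=2/(-3/13)=-8.6667
Confirm numerically:
  x=-8.069: |R|=0.96639 <1
  x=-5.710: |R|=0.78652 <1
  x=-3.697: |R|=0.52647 <1
  x=-9.153: |R|=1.02483 >1
  x=-8.914: |R|=1.01289 >1
Stable set (-8.6667, 0).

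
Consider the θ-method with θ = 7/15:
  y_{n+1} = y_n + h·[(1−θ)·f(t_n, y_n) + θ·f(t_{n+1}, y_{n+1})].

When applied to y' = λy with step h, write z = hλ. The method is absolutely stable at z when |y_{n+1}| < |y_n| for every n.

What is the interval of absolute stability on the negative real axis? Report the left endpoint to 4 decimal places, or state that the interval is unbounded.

(-30.0000, 0).

On y'=λy, z=hλ:
  y_{n+1} = y_n + z·[8/15·y_n + 7/15·y_{n+1}] ⇒ (1 − 7/15z)y_{n+1} = (1 + 8/15z)y_n
  ⇒ R(z) = (1 + 8/15z)/(1 − 7/15z).

Find x<0 with |R(x)|<1.
x=-0.97: |R|=0.3323
R=−1: 1+8/15x = −1+7/15x ⇒ -1/15x=2 ⇒ x=2/(-1/15)=-30.0000
Confirm numerically:
  x=-21.109: |R|=0.94537 <1
  x=-19.587: |R|=0.93154 <1
  x=-15.807: |R|=0.88704 <1
  x=-12.948: |R|=0.83858 <1
  x=-30.413: |R|=1.00181 >1
  x=-30.032: |R|=1.00014 >1
So |R|<1 on (-30.0000, 0).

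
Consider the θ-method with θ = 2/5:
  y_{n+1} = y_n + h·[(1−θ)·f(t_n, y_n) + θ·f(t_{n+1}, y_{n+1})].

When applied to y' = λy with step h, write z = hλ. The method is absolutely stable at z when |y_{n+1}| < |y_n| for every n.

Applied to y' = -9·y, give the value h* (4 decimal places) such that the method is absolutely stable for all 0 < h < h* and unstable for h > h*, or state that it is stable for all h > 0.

(-10.0000,0); λ=-9 ⇒ h* = (10)/9 = 1.1111.

Test eqn y'=λy, z=hλ:
  y_{n+1} = y_n + z·[3/5·y_n + 2/5·y_{n+1}] ⇒ (1 − 2/5z)y_{n+1} = (1 + 3/5z)y_n
  R(z) = (1 + 3/5z)/(1 − 2/5z).

Solve |R(x)|<1 on ℝ⁻.
x=-0.87: |R|=0.3546
R=−1: 1+3/5x = −1+2/5x ⇒ -1/5x=2 ⇒ x=2/(-1/5)=-10.0000
Confirm numerically:
  x=-9.780: |R|=0.99104 <1
  x=-9.721: |R|=0.98859 <1
  x=-4.727: |R|=0.63519 <1
  x=-4.670: |R|=0.62831 <1
  x=-10.205: |R|=1.00807 >1
  x=-10.132: |R|=1.00522 >1
So |R|<1 on (-10.0000, 0).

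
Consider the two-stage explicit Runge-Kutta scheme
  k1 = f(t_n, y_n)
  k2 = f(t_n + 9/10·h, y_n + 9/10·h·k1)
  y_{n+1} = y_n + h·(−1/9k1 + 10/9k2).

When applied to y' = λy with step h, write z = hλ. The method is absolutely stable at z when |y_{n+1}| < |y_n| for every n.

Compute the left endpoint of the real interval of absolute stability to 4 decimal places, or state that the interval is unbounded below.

On y'=λy, z=hλ:
  k1=λy_n ⇒ h·k1=z·y_n;  k2=λ(1+9/10z)y_n ⇒ h·k2=z(1+9/10z)y_n
  y_{n+1}/y_n = 1 − 1/9z + 10/9z(1+9/10z) = 1 + z + z²
  R(z) = 1 + z + z².

Boundary: |R(x)|=1, x<0.
x=-0.68: |R|=0.7824
R=1: x+1x²=0 ⇒ x=−1=-1.0000; min R=1−1/(4·1)=0.7500>−1
Confirm numerically:
  x=-0.886: |R|=0.89900 <1
  x=-0.553: |R|=0.75281 <1
  x=-0.531: |R|=0.75096 <1
  x=-1.302: |R|=1.39320 >1
  x=-1.280: |R|=1.35840 >1
  x=-1.190: |R|=1.22610 >1
Interval (-1.0000, 0).

left endpoint -1.0000.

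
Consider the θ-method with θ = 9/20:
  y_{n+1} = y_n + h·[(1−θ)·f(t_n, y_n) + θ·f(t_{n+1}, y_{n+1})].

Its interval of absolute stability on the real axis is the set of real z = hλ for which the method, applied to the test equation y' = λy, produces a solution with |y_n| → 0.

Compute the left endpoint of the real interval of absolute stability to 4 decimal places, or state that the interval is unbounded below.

z* = -20.0000.

On y'=λy, z=hλ:
  y_{n+1} = y_n + z·[11/20·y_n + 9/20·y_{n+1}] ⇒ (1 − 9/20z)y_{n+1} = (1 + 11/20z)y_n
  R(z) = (1 + 11/20z)/(1 − 9/20z).

Need |R(x)|<1, x<0.
x=-0.93: |R|=0.3444
R=−1: 1+11/20x = −1+9/20x ⇒ -1/10x=2 ⇒ x=2/(-1/10)=-20.0000
Confirm numerically:
  x=-19.483: |R|=0.99471 <1
  x=-14.981: |R|=0.93517 <1
  x=-11.699: |R|=0.86749 <1
  x=-8.431: |R|=0.75867 <1
  x=-20.595: |R|=1.00579 >1
  x=-20.096: |R|=1.00096 >1
So |R|<1 on (-20.0000, 0).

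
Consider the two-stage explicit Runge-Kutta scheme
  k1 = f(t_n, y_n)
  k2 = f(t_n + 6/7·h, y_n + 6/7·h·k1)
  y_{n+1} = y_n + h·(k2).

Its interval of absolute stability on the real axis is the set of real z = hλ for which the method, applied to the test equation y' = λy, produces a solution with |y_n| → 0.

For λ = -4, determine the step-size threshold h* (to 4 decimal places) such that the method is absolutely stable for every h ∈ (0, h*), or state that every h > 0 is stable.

(-1.1667,0); λ=-4 ⇒ h* = (7/6)/4 = 0.2917.

On y'=λy, z=hλ:
  k1=λy_n ⇒ h·k1=z·y_n;  k2=λ(1+6/7z)y_n ⇒ h·k2=z(1+6/7z)y_n
  y_{n+1}/y_n = 1 + z(1+6/7z) = 1 + z + 6/7z²
  Hence R(z) = 1 + z + 6/7z².

Need |R(x)|<1, x<0.
x=-1.19: |R|=1.0238
R=1: x+6/7x²=0 ⇒ x=−7/6=-1.1667; min R=1−1/(4·6/7)=0.7083>−1
Confirm numerically:
  x=-1.110: |R|=0.94609 <1
  x=-1.097: |R|=0.93449 <1
  x=-0.902: |R|=0.79537 <1
  x=-0.573: |R|=0.70842 <1
  x=-1.540: |R|=1.49280 >1
  x=-1.306: |R|=1.15597 >1
  x=-1.226: |R|=1.06235 >1
So |R|<1 on (-1.1667, 0).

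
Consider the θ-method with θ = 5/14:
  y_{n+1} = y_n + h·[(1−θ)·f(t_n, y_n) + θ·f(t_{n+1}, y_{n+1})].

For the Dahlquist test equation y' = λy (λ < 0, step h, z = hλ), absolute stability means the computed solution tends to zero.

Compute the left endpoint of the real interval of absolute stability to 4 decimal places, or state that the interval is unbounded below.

z* = -7.0000.

With y'=λy (z=hλ):
  y_{n+1} = y_n + z·[9/14·y_n + 5/14·y_{n+1}] ⇒ (1 − 5/14z)y_{n+1} = (1 + 9/14z)y_n
  ⇒ R(z) = (1 + 9/14z)/(1 − 5/14z).

Need |R(x)|<1, x<0.
x=-0.57: |R|=0.5264
R=−1: 1+9/14x = −1+5/14x ⇒ -2/7x=2 ⇒ x=2/(-2/7)=-7.0000
Confirm numerically:
  x=-6.632: |R|=0.96879 <1
  x=-4.756: |R|=0.76241 <1
  x=-3.514: |R|=0.55831 <1
  x=-3.048: |R|=0.45937 <1
  x=-7.430: |R|=1.03363 >1
  x=-7.320: |R|=1.02530 >1
So |R|<1 on (-7.0000, 0).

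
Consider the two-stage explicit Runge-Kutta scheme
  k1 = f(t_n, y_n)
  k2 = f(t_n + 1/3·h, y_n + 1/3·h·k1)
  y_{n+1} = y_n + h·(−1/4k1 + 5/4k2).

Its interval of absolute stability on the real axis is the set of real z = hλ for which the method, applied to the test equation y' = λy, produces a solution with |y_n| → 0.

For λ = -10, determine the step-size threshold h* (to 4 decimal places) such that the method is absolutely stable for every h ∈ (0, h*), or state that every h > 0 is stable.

With y'=λy (z=hλ):
  k1=λy_n ⇒ h·k1=z·y_n;  k2=λ(1+1/3z)y_n ⇒ h·k2=z(1+1/3z)y_n
  y_{n+1}/y_n = 1 − 1/4z + 5/4z(1+1/3z) = 1 + z + 5/12z²
  R(z) = 1 + z + 5/12z².

Find x<0 with |R(x)|<1.
x=-0.42: |R|=0.6535
R=1: x+5/12x²=0 ⇒ x=−12/5=-2.4000; min R=1−1/(4·5/12)=0.4000>−1
Confirm numerically:
  x=-2.045: |R|=0.69751 <1
  x=-1.857: |R|=0.57985 <1
  x=-1.654: |R|=0.48588 <1
  x=-1.361: |R|=0.41080 <1
  x=-2.687: |R|=1.32132 >1
  x=-2.620: |R|=1.24017 >1
Stable set (-2.4000, 0).

(-2.4000,0); λ=-10 ⇒ h* = (12/5)/10 = 0.2400.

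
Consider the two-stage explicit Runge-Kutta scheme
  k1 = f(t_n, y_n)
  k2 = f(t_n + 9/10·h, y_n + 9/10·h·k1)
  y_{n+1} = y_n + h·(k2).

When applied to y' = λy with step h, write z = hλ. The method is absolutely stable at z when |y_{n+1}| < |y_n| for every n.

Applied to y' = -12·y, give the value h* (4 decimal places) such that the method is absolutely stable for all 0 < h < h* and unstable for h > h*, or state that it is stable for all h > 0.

With y'=λy (z=hλ):
  k1=λy_n ⇒ h·k1=z·y_n;  k2=λ(1+9/10z)y_n ⇒ h·k2=z(1+9/10z)y_n
  y_{n+1}/y_n = 1 + z(1+9/10z) = 1 + z + 9/10z²
  Hence R(z) = 1 + z + 9/10z².

Solve |R(x)|<1 on ℝ⁻.
x=-0.78: |R|=0.7676
R=1: x+9/10x²=0 ⇒ x=−10/9=-1.1111; min R=1−1/(4·9/10)=0.7222>−1
Confirm numerically:
  x=-1.033: |R|=0.92738 <1
  x=-0.969: |R|=0.87606 <1
  x=-0.615: |R|=0.72540 <1
  x=-0.558: |R|=0.72223 <1
  x=-1.589: |R|=1.68343 >1
  x=-1.506: |R|=1.53523 >1
So |R|<1 on (-1.1111, 0).

(-1.1111,0); λ=-12 ⇒ h* = (10/9)/12 = 0.0926.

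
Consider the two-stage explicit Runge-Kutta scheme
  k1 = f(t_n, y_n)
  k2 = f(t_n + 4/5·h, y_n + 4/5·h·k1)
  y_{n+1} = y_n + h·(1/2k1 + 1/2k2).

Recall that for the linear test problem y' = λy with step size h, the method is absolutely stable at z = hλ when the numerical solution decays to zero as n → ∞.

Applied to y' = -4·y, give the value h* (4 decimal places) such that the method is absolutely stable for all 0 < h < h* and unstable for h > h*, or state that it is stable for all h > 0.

With y'=λy (z=hλ):
  k1=λy_n ⇒ h·k1=z·y_n;  k2=λ(1+4/5z)y_n ⇒ h·k2=z(1+4/5z)y_n
  y_{n+1}/y_n = 1 + 1/2z + 1/2z(1+4/5z) = 1 + z + 2/5z²
  so R(z) = 1 + z + 2/5z².

Solve |R(x)|<1 on ℝ⁻.
x=-1.2: |R|=0.3760
R=1: x+2/5x²=0 ⇒ x=−5/2=-2.5000; min R=1−1/(4·2/5)=0.3750>−1
Confirm numerically:
  x=-1.649: |R|=0.43868 <1
  x=-1.334: |R|=0.37782 <1
  x=-1.333: |R|=0.37776 <1
  x=-1.072: |R|=0.38767 <1
  x=-3.011: |R|=1.61545 >1
  x=-2.831: |R|=1.37482 >1
  x=-2.532: |R|=1.03241 >1
So |R|<1 on (-2.5000, 0).

(-2.5000,0); λ=-4 ⇒ h* = (5/2)/4 = 0.6250.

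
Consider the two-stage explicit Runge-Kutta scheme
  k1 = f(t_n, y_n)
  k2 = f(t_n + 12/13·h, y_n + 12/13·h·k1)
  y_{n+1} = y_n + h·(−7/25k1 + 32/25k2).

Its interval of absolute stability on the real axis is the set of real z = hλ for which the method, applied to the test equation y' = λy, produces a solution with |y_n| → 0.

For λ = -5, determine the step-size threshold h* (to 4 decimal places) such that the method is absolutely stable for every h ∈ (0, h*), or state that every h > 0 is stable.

(-0.8464,0); λ=-5 ⇒ h* = (325/384)/5 = 0.1693.

With y'=λy (z=hλ):
  k1=λy_n ⇒ h·k1=z·y_n;  k2=λ(1+12/13z)y_n ⇒ h·k2=z(1+12/13z)y_n
  y_{n+1}/y_n = 1 − 7/25z + 32/25z(1+12/13z) = 1 + z + 384/325z²
  ⇒ R(z) = 1 + z + 384/325z².

Need |R(x)|<1, x<0.
x=-0.92: |R|=1.0801
R=1: x+384/325x²=0 ⇒ x=−325/384=-0.8464; min R=1−1/(4·384/325)=0.7884>−1
Confirm numerically:
  x=-0.510: |R|=0.79732 <1
  x=-0.453: |R|=0.78946 <1
  x=-0.418: |R|=0.78844 <1
  x=-0.376: |R|=0.79104 <1
  x=-1.343: |R|=1.78808 >1
  x=-0.976: |R|=1.14951 >1
Stable set (-0.8464, 0).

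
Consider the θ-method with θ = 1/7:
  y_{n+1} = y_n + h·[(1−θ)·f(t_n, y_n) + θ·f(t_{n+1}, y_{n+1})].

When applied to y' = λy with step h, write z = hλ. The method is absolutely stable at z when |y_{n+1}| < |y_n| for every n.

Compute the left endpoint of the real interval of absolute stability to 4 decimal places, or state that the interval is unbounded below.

Test eqn y'=λy, z=hλ:
  y_{n+1} = y_n + z·[6/7·y_n + 1/7·y_{n+1}] ⇒ (1 − 1/7z)y_{n+1} = (1 + 6/7z)y_n
  Hence R(z) = (1 + 6/7z)/(1 − 1/7z).

Boundary: |R(x)|=1, x<0.
x=-1.64: |R|=0.3287
R=−1: 1+6/7x = −1+1/7x ⇒ -5/7x=2 ⇒ x=2/(-5/7)=-2.8000
Confirm numerically:
  x=-2.678: |R|=0.93697 <1
  x=-2.140: |R|=0.63895 <1
  x=-1.761: |R|=0.40703 <1
  x=-1.715: |R|=0.37751 <1
  x=-3.190: |R|=1.19136 >1
  x=-3.184: |R|=1.18853 >1
  x=-3.159: |R|=1.17669 >1
Interval (-2.8000, 0).

z* = -2.8000.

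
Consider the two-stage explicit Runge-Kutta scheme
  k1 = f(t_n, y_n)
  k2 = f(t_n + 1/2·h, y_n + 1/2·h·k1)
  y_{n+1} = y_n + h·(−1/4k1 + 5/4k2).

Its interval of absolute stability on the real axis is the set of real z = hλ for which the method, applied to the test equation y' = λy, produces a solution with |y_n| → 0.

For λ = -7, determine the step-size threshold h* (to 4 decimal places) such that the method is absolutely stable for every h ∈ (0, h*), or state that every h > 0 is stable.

(-1.6000,0); λ=-7 ⇒ h* = (8/5)/7 = 0.2286.

Test eqn y'=λy, z=hλ:
  k1=λy_n ⇒ h·k1=z·y_n;  k2=λ(1+1/2z)y_n ⇒ h·k2=z(1+1/2z)y_n
  y_{n+1}/y_n = 1 − 1/4z + 5/4z(1+1/2z) = 1 + z + 5/8z²
  ⇒ R(z) = 1 + z + 5/8z².

Find x<0 with |R(x)|<1.
x=-1.37: |R|=0.8031
R=1: x+5/8x²=0 ⇒ x=−8/5=-1.6000; min R=1−1/(4·5/8)=0.6000>−1
Confirm numerically:
  x=-1.548: |R|=0.94969 <1
  x=-1.328: |R|=0.77424 <1
  x=-0.722: |R|=0.60380 <1
  x=-0.687: |R|=0.60798 <1
  x=-1.792: |R|=1.21504 >1
  x=-1.754: |R|=1.16882 >1
  x=-1.704: |R|=1.11076 >1
Stable set (-1.6000, 0).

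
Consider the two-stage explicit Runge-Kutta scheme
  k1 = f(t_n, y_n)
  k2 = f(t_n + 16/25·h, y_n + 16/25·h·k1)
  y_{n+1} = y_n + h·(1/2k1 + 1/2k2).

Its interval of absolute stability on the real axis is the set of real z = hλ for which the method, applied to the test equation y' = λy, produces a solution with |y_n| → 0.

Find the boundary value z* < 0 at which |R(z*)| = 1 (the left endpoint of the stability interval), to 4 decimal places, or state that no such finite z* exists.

left endpoint -3.1250.

On y'=λy, z=hλ:
  k1=λy_n ⇒ h·k1=z·y_n;  k2=λ(1+16/25z)y_n ⇒ h·k2=z(1+16/25z)y_n
  y_{n+1}/y_n = 1 + 1/2z + 1/2z(1+16/25z) = 1 + z + 8/25z²
  ⇒ R(z) = 1 + z + 8/25z².

Need |R(x)|<1, x<0.
x=-1: |R|=0.3200
R=1: x+8/25x²=0 ⇒ x=−25/8=-3.1250; min R=1−1/(4·8/25)=0.2188>−1
Confirm numerically:
  x=-2.973: |R|=0.85539 <1
  x=-2.930: |R|=0.81717 <1
  x=-2.921: |R|=0.80932 <1
  x=-2.382: |R|=0.43366 <1
  x=-3.444: |R|=1.35156 >1
  x=-3.263: |R|=1.14409 >1
  x=-3.218: |R|=1.09577 >1
Stable set (-3.1250, 0).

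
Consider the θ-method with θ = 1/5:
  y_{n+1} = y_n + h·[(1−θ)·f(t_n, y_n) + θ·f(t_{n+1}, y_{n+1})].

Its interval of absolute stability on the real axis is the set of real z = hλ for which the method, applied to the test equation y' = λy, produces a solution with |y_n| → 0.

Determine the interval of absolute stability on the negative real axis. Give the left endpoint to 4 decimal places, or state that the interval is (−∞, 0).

z∈(-3.3333,0).

Test eqn y'=λy, z=hλ:
  y_{n+1} = y_n + z·[4/5·y_n + 1/5·y_{n+1}] ⇒ (1 − 1/5z)y_{n+1} = (1 + 4/5z)y_n
  so R(z) = (1 + 4/5z)/(1 − 1/5z).

Boundary: |R(x)|=1, x<0.
x=-0.75: |R|=0.3478
R=−1: 1+4/5x = −1+1/5x ⇒ -3/5x=2 ⇒ x=2/(-3/5)=-3.3333
Confirm numerically:
  x=-2.841: |R|=0.81163 <1
  x=-2.538: |R|=0.68347 <1
  x=-1.531: |R|=0.17210 <1
  x=-1.345: |R|=0.05989 <1
  x=-3.868: |R|=1.18088 >1
  x=-3.398: |R|=1.02310 >1
Stable set (-3.3333, 0).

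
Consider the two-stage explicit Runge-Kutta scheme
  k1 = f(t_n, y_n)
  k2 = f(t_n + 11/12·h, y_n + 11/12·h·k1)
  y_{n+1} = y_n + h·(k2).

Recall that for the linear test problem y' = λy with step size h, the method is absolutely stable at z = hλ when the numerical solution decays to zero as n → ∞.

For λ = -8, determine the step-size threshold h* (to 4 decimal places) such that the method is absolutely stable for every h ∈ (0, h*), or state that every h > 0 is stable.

(-1.0909,0); λ=-8 ⇒ h* = (12/11)/8 = 0.1364.

Test eqn y'=λy, z=hλ:
  k1=λy_n ⇒ h·k1=z·y_n;  k2=λ(1+11/12z)y_n ⇒ h·k2=z(1+11/12z)y_n
  y_{n+1}/y_n = 1 + z(1+11/12z) = 1 + z + 11/12z²
  so R(z) = 1 + z + 11/12z².

Find x<0 with |R(x)|<1.
x=-0.44: |R|=0.7375
R=1: x+11/12x²=0 ⇒ x=−12/11=-1.0909; min R=1−1/(4·11/12)=0.7273>−1
Confirm numerically:
  x=-0.944: |R|=0.87287 <1
  x=-0.804: |R|=0.78855 <1
  x=-0.646: |R|=0.73654 <1
  x=-1.572: |R|=1.69325 >1
  x=-1.474: |R|=1.51762 >1
Interval (-1.0909, 0).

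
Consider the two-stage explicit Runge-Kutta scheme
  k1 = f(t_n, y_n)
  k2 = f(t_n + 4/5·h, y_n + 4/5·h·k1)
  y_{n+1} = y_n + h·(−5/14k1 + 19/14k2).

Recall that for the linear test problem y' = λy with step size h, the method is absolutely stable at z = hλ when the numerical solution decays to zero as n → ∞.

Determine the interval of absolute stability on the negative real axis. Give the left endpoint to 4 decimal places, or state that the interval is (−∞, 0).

With y'=λy (z=hλ):
  k1=λy_n ⇒ h·k1=z·y_n;  k2=λ(1+4/5z)y_n ⇒ h·k2=z(1+4/5z)y_n
  y_{n+1}/y_n = 1 − 5/14z + 19/14z(1+4/5z) = 1 + z + 38/35z²
  R(z) = 1 + z + 38/35z².

Need |R(x)|<1, x<0.
x=-0.82: |R|=0.9100
R=1: x+38/35x²=0 ⇒ x=−35/38=-0.9211; min R=1−1/(4·38/35)=0.7697>−1
Confirm numerically:
  x=-0.878: |R|=0.95896 <1
  x=-0.866: |R|=0.94824 <1
  x=-0.852: |R|=0.93612 <1
  x=-0.692: |R|=0.82791 <1
  x=-1.183: |R|=1.33645 >1
  x=-1.151: |R|=1.28736 >1
  x=-0.962: |R|=1.04277 >1
Stable set (-0.9211, 0).

(-0.9211, 0).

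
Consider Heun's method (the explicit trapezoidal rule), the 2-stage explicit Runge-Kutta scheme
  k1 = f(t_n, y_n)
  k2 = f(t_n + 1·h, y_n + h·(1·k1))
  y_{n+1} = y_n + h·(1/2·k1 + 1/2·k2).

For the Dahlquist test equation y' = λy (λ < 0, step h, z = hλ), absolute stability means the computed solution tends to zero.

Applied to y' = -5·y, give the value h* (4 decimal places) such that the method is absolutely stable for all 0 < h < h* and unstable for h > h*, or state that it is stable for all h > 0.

On y'=λy, z=hλ:
  order 2, 2-stage ⇒ R(z)=1+z+z^2/2
  (e.g. R(-1.09)=0.50405, |R|=0.50405)

Find x<0 with |R(x)|<1.
x=-1.09: |R|=0.5040
|R(-1.05)|=0.5012 |R(-0.83)|=0.5145 |R(-0.64)|=0.5648
Bisect:
  x_lo=-2.4779 |R|=1.5920  x_hi=-0.1884 |R|=0.8294
  mid=-1.33312 |R|=0.55549 →hi
  mid=-1.90550 |R|=0.90996 →hi
  mid=-2.19168 |R|=1.21005 →lo
  mid=-2.04859 |R|=1.04977 →lo
  mid=-1.97704 |R|=0.97731 →hi
  mid=-2.01282 |R|=1.01290 →lo
  mid=-1.99493 |R|=0.99494 →hi
  ...
  [-2.00010,-1.99996] ⇒ x*=-2.0000
Stable set (-2.0000, 0).

(-2.0000,0); λ=-5 ⇒ h* = 0.4000.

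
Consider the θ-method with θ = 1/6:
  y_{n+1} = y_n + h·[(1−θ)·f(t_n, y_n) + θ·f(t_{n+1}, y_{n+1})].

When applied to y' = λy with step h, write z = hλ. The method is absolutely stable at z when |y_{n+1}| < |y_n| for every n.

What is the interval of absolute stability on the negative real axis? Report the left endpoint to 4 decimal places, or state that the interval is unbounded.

Set f=λy, z=hλ:
  y_{n+1} = y_n + z·[5/6·y_n + 1/6·y_{n+1}] ⇒ (1 − 1/6z)y_{n+1} = (1 + 5/6z)y_n
  so R(z) = (1 + 5/6z)/(1 − 1/6z).

Boundary: |R(x)|=1, x<0.
x=-0.45: |R|=0.5814
R=−1: 1+5/6x = −1+1/6x ⇒ -2/3x=2 ⇒ x=2/(-2/3)=-3.0000
Confirm numerically:
  x=-2.723: |R|=0.87298 <1
  x=-2.375: |R|=0.70149 <1
  x=-1.820: |R|=0.39642 <1
  x=-1.552: |R|=0.23305 <1
  x=-3.546: |R|=1.22879 >1
  x=-3.428: |R|=1.18159 >1
Interval (-3.0000, 0).

(-3.0000, 0).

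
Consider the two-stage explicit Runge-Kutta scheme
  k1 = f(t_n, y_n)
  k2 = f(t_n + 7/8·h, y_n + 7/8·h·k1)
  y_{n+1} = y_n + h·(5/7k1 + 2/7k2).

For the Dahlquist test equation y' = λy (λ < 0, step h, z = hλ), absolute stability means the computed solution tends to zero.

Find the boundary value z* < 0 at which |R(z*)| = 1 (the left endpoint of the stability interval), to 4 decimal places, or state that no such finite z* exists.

left endpoint -4.0000.

With y'=λy (z=hλ):
  k1=λy_n ⇒ h·k1=z·y_n;  k2=λ(1+7/8z)y_n ⇒ h·k2=z(1+7/8z)y_n
  y_{n+1}/y_n = 1 + 5/7z + 2/7z(1+7/8z) = 1 + z + 1/4z²
  Hence R(z) = 1 + z + 1/4z².

Find x<0 with |R(x)|<1.
x=-0.41: |R|=0.6320
R=1: x+1/4x²=0 ⇒ x=−4=-4.0000; min R=1−1/(4·1/4)=0.0000>−1
Confirm numerically:
  x=-2.286: |R|=0.02045 <1
  x=-1.842: |R|=0.00624 <1
  x=-1.710: |R|=0.02102 <1
  x=-4.528: |R|=1.59770 >1
  x=-4.474: |R|=1.53017 >1
  x=-4.274: |R|=1.29277 >1
So |R|<1 on (-4.0000, 0).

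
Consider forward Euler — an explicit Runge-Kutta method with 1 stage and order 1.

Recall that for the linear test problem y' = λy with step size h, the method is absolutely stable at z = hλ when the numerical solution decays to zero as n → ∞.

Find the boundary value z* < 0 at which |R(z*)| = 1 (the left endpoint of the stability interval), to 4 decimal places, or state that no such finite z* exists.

Set f=λy, z=hλ:
  order 1, 1-stage ⇒ R(z)=1+z
  (e.g. R(-0.75)=0.25000, |R|=0.25000)

Find x<0 with |R(x)|<1.
x=-0.75: |R|=0.2500
|R(-2.03)|=1.0300 |R(-1.55)|=0.5500 |R(-1.43)|=0.4300
Bisect:
  x_lo=-2.8610 |R|=1.8610  x_hi=-0.3120 |R|=0.6880
  mid=-1.58648 |R|=0.58648 →hi
  mid=-2.22374 |R|=1.22374 →lo
  mid=-1.90511 |R|=0.90511 →hi
  mid=-2.06442 |R|=1.06442 →lo
  mid=-1.98477 |R|=0.98477 →hi
  mid=-2.02459 |R|=1.02459 →lo
  mid=-2.00468 |R|=1.00468 →lo
  mid=-1.99472 |R|=0.99472 →hi
  mid=-1.99970 |R|=0.99970 →hi
  ...
  [-2.00001,-1.99986] ⇒ x*=-2.0000
Stable set (-2.0000, 0).

z* = -2.0000.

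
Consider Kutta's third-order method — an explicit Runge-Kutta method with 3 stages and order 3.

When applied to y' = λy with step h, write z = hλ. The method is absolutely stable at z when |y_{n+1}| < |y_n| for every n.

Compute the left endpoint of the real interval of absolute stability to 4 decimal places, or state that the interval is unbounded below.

With y'=λy (z=hλ):
  order 3, 3-stage ⇒ R(z)=1+z+z^2/2+z^3/6
  (e.g. R(-0.32)=0.72574, |R|=0.72574)

Find x<0 with |R(x)|<1.
x=-0.32: |R|=0.7257
|R(-2.59)|=1.1316 |R(-2.04)|=0.3741 |R(-0.98)|=0.3433
Bisect:
  x_lo=-2.8824 |R|=1.7196  x_hi=-0.3216 |R|=0.7246
  mid=-1.60199 |R|=0.00402 →hi
  mid=-2.24219 |R|=0.60722 →hi
  mid=-2.56230 |R|=1.08335 →lo
  mid=-2.40224 |R|=0.82733 →hi
  mid=-2.48227 |R|=0.95059 →hi
  mid=-2.52228 |R|=1.01575 →lo
  mid=-2.50228 |R|=0.98287 →hi
  ...
  [-2.51275,-2.51259] ⇒ x*=-2.5127
Interval (-2.5127, 0).

left endpoint -2.5127.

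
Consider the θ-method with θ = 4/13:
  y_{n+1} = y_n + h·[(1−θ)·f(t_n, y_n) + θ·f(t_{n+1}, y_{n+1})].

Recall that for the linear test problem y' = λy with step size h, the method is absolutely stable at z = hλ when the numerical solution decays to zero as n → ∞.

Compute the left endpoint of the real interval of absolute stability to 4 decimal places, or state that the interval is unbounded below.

Test eqn y'=λy, z=hλ:
  y_{n+1} = y_n + z·[9/13·y_n + 4/13·y_{n+1}] ⇒ (1 − 4/13z)y_{n+1} = (1 + 9/13z)y_n
  ⇒ R(z) = (1 + 9/13z)/(1 − 4/13z).

Boundary: |R(x)|=1, x<0.
x=-0.32: |R|=0.7087
R=−1: 1+9/13x = −1+4/13x ⇒ -5/13x=2 ⇒ x=2/(-5/13)=-5.2000
Confirm numerically:
  x=-3.076: |R|=0.58030 <1
  x=-3.034: |R|=0.56914 <1
  x=-2.946: |R|=0.54527 <1
  x=-2.625: |R|=0.45213 <1
  x=-5.259: |R|=1.00867 >1
  x=-5.238: |R|=1.00560 >1
Interval (-5.2000, 0).

left endpoint -5.2000.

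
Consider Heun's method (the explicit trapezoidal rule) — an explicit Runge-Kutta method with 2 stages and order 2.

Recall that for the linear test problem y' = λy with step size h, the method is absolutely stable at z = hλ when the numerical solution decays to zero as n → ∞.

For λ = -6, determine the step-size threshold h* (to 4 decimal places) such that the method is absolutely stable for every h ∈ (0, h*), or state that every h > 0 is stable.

(-2.0000,0); λ=-6 ⇒ h* = 0.3333.

Set f=λy, z=hλ:
  order 2, 2-stage ⇒ R(z)=1+z+z^2/2
  (e.g. R(-0.39)=0.68605, |R|=0.68605)

Need |R(x)|<1, x<0.
x=-0.39: |R|=0.6861
|R(-1.75)|=0.7812 |R(-1.52)|=0.6352 |R(-1.08)|=0.5032
Bisect:
  x_lo=-2.5910 |R|=1.7657  x_hi=-0.2972 |R|=0.7470
  mid=-1.44410 |R|=0.59861 →hi
  mid=-2.01756 |R|=1.01771 →lo
  mid=-1.73083 |R|=0.76706 →hi
  mid=-1.87419 |R|=0.88211 →hi
  mid=-1.94588 |R|=0.94734 →hi
  mid=-1.98172 |R|=0.98188 →hi
  mid=-1.99964 |R|=0.99964 →hi
  mid=-2.00860 |R|=1.00863 →lo
  mid=-2.00412 |R|=1.00413 →lo
  ...
  [-2.00006,-1.99992] ⇒ x*=-2.0000
Interval (-2.0000, 0).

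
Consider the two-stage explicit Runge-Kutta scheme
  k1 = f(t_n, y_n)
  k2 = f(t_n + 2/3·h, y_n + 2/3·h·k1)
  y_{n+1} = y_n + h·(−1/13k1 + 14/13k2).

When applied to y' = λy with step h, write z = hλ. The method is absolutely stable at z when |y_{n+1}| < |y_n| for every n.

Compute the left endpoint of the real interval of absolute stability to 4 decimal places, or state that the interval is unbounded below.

left endpoint -1.3929.

With y'=λy (z=hλ):
  k1=λy_n ⇒ h·k1=z·y_n;  k2=λ(1+2/3z)y_n ⇒ h·k2=z(1+2/3z)y_n
  y_{n+1}/y_n = 1 − 1/13z + 14/13z(1+2/3z) = 1 + z + 28/39z²
  so R(z) = 1 + z + 28/39z².

Boundary: |R(x)|=1, x<0.
x=-0.76: |R|=0.6547
R=1: x+28/39x²=0 ⇒ x=−39/28=-1.3929; min R=1−1/(4·28/39)=0.6518>−1
Confirm numerically:
  x=-1.092: |R|=0.76413 <1
  x=-0.809: |R|=0.66088 <1
  x=-0.612: |R|=0.65690 <1
  x=-0.560: |R|=0.66515 <1
  x=-1.962: |R|=1.80170 >1
  x=-1.434: |R|=1.04236 >1
Interval (-1.3929, 0).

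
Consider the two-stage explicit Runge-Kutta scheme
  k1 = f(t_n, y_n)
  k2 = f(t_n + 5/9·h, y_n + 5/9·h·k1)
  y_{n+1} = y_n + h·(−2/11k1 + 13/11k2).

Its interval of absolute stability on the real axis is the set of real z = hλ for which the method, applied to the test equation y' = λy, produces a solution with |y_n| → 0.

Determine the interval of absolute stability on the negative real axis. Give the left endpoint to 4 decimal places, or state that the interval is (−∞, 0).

With y'=λy (z=hλ):
  k1=λy_n ⇒ h·k1=z·y_n;  k2=λ(1+5/9z)y_n ⇒ h·k2=z(1+5/9z)y_n
  y_{n+1}/y_n = 1 − 2/11z + 13/11z(1+5/9z) = 1 + z + 65/99z²
  Hence R(z) = 1 + z + 65/99z².

Find x<0 with |R(x)|<1.
x=-1.01: |R|=0.6598
R=1: x+65/99x²=0 ⇒ x=−99/65=-1.5231; min R=1−1/(4·65/99)=0.6192>−1
Confirm numerically:
  x=-1.288: |R|=0.80121 <1
  x=-1.208: |R|=0.75010 <1
  x=-1.148: |R|=0.71729 <1
  x=-0.755: |R|=0.61926 <1
  x=-1.984: |R|=1.60041 >1
  x=-1.912: |R|=1.48824 >1
  x=-1.689: |R|=1.18400 >1
Stable set (-1.5231, 0).

(-1.5231, 0).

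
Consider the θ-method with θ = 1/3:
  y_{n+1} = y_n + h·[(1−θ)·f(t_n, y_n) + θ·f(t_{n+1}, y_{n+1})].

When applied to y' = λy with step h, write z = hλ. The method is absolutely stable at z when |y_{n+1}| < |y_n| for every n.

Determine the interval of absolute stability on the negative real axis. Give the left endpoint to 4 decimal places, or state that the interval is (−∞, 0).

Set f=λy, z=hλ:
  y_{n+1} = y_n + z·[2/3·y_n + 1/3·y_{n+1}] ⇒ (1 − 1/3z)y_{n+1} = (1 + 2/3z)y_n
  R(z) = (1 + 2/3z)/(1 − 1/3z).

Need |R(x)|<1, x<0.
x=-0.7: |R|=0.4324
R=−1: 1+2/3x = −1+1/3x ⇒ -1/3x=2 ⇒ x=2/(-1/3)=-6.0000
Confirm numerically:
  x=-5.756: |R|=0.97213 <1
  x=-5.143: |R|=0.89476 <1
  x=-4.193: |R|=0.74878 <1
  x=-3.951: |R|=0.70522 <1
  x=-6.546: |R|=1.05720 >1
  x=-6.500: |R|=1.05263 >1
Interval (-6.0000, 0).

z∈(-6.0000,0).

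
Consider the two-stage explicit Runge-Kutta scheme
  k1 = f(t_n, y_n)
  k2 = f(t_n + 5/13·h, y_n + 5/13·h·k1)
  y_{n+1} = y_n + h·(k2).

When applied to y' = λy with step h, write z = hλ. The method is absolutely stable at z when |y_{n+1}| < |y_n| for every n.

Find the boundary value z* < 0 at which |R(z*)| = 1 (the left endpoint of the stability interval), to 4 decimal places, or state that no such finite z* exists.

Set f=λy, z=hλ:
  k1=λy_n ⇒ h·k1=z·y_n;  k2=λ(1+5/13z)y_n ⇒ h·k2=z(1+5/13z)y_n
  y_{n+1}/y_n = 1 + z(1+5/13z) = 1 + z + 5/13z²
  so R(z) = 1 + z + 5/13z².

Boundary: |R(x)|=1, x<0.
x=-0.6: |R|=0.5385
R=1: x+5/13x²=0 ⇒ x=−13/5=-2.6000; min R=1−1/(4·5/13)=0.3500>−1
Confirm numerically:
  x=-2.268: |R|=0.71039 <1
  x=-2.035: |R|=0.55778 <1
  x=-1.795: |R|=0.44424 <1
  x=-1.291: |R|=0.35003 <1
  x=-2.928: |R|=1.36938 >1
  x=-2.894: |R|=1.32724 >1
Interval (-2.6000, 0).

left endpoint -2.6000.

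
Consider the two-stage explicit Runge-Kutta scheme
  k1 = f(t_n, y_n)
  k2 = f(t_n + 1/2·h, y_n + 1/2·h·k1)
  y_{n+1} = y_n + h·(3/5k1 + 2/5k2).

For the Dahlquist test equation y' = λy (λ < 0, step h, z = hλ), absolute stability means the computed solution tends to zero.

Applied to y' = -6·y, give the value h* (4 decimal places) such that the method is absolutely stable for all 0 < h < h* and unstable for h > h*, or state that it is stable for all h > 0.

(-5.0000,0); λ=-6 ⇒ h* = (5)/6 = 0.8333.

Test eqn y'=λy, z=hλ:
  k1=λy_n ⇒ h·k1=z·y_n;  k2=λ(1+1/2z)y_n ⇒ h·k2=z(1+1/2z)y_n
  y_{n+1}/y_n = 1 + 3/5z + 2/5z(1+1/2z) = 1 + z + 1/5z²
  Hence R(z) = 1 + z + 1/5z².

Boundary: |R(x)|=1, x<0.
x=-1.7: |R|=0.1220
R=1: x+1/5x²=0 ⇒ x=−5=-5.0000; min R=1−1/(4·1/5)=-0.2500>−1
Confirm numerically:
  x=-4.970: |R|=0.97018 <1
  x=-2.792: |R|=0.23295 <1
  x=-2.223: |R|=0.23465 <1
  x=-5.153: |R|=1.15768 >1
  x=-5.046: |R|=1.04642 >1
Stable set (-5.0000, 0).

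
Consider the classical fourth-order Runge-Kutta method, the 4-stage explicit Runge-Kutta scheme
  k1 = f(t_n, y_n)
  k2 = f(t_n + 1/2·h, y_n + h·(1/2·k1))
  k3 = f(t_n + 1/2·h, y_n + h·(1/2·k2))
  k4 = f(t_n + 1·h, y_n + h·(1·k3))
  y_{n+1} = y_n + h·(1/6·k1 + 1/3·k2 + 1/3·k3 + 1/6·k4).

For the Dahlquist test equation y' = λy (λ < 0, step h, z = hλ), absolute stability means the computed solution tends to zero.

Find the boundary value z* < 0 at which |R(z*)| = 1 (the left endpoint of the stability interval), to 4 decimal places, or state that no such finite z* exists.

z* = -2.7853.

Test eqn y'=λy, z=hλ:
  order 4, 4-stage ⇒ R(z)=1+z+z^2/2+z^3/6+z^4/24
  (e.g. R(-1.39)=0.28399, |R|=0.28399)

Solve |R(x)|<1 on ℝ⁻.
x=-1.39: |R|=0.2840
|R(-1.75)|=0.2788 |R(-1.63)|=0.2708 |R(-1.05)|=0.3590
Bisect:
  x_lo=-3.1141 |R|=1.6200  x_hi=-0.2957 |R|=0.7440
  mid=-1.70492 |R|=0.27454 →hi
  mid=-2.40951 |R|=0.56631 →hi
  mid=-2.76181 |R|=0.96517 →hi
  mid=-2.93796 |R|=1.25566 →lo
  mid=-2.84989 |R|=1.10184 →lo
  mid=-2.80585 |R|=1.03144 →lo
  mid=-2.78383 |R|=0.99780 →hi
  mid=-2.79484 |R|=1.01449 →lo
  ...
  [-2.78538,-2.78521] ⇒ x*=-2.7853
So |R|<1 on (-2.7853, 0).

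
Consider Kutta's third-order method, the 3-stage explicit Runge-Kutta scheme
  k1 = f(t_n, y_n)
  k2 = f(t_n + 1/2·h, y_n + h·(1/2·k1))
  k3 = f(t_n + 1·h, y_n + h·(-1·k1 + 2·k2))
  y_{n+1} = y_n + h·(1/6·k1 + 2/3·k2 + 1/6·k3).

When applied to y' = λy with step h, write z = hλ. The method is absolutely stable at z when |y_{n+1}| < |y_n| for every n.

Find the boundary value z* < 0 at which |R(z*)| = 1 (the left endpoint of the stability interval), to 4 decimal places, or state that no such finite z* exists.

On y'=λy, z=hλ:
  order 3, 3-stage ⇒ R(z)=1+z+z^2/2+z^3/6
  (e.g. R(-0.68)=0.49879, |R|=0.49879)

Boundary: |R(x)|=1, x<0.
x=-0.68: |R|=0.4988
|R(-2.37)|=0.7802 |R(-1.24)|=0.2110 |R(-1.09)|=0.2882
Bisect:
  x_lo=-2.8921 |R|=1.7416  x_hi=-0.1056 |R|=0.8998
  mid=-1.49884 |R|=0.06322 →hi
  mid=-2.19545 |R|=0.54913 →hi
  mid=-2.54376 |R|=1.05172 →lo
  mid=-2.36960 |R|=0.77966 →hi
  mid=-2.45668 |R|=0.91017 →hi
  mid=-2.50022 |R|=0.97952 →hi
  mid=-2.52199 |R|=1.01526 →lo
  mid=-2.51110 |R|=0.99730 →hi
  mid=-2.51655 |R|=1.00626 →lo
  mid=-2.51382 |R|=1.00178 →lo
  ...
  [-2.51280,-2.51263] ⇒ x*=-2.5127
So |R|<1 on (-2.5127, 0).

z* = -2.5127.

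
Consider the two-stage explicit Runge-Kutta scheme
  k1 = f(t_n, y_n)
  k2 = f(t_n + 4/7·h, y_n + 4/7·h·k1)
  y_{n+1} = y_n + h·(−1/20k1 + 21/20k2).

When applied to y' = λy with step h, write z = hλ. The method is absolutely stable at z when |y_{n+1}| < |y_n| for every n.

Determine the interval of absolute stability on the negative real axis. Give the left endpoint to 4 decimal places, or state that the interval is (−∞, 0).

(-1.6667, 0).

On y'=λy, z=hλ:
  k1=λy_n ⇒ h·k1=z·y_n;  k2=λ(1+4/7z)y_n ⇒ h·k2=z(1+4/7z)y_n
  y_{n+1}/y_n = 1 − 1/20z + 21/20z(1+4/7z) = 1 + z + 3/5z²
  R(z) = 1 + z + 3/5z².

Need |R(x)|<1, x<0.
x=-1.76: |R|=1.0986
R=1: x+3/5x²=0 ⇒ x=−5/3=-1.6667; min R=1−1/(4·3/5)=0.5833>−1
Confirm numerically:
  x=-1.303: |R|=0.71569 <1
  x=-0.942: |R|=0.59042 <1
  x=-0.927: |R|=0.58860 <1
  x=-2.182: |R|=1.67467 >1
So |R|<1 on (-1.6667, 0).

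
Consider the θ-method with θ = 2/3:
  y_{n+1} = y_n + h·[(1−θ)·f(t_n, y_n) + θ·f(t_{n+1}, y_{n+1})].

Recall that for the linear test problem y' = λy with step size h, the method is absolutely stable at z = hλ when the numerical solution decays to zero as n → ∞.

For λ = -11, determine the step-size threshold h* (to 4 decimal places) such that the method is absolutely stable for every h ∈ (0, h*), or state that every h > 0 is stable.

interval (−∞, 0). Any h>0 works for λ=-11.

Set f=λy, z=hλ:
  y_{n+1} = y_n + z·[1/3·y_n + 2/3·y_{n+1}] ⇒ (1 − 2/3z)y_{n+1} = (1 + 1/3z)y_n
  Hence R(z) = (1 + 1/3z)/(1 − 2/3z).

Need |R(x)|<1, x<0.
x=-0.44: |R|=0.6598
x=-2: |R|=0.1429
x=-10: |R|=0.3043
x=-100: |R|=0.4778
θ=2/3≥1/2 ⇒ |1+1/3x|<|1−2/3x| ∀x<0 ⇒ unbounded interval.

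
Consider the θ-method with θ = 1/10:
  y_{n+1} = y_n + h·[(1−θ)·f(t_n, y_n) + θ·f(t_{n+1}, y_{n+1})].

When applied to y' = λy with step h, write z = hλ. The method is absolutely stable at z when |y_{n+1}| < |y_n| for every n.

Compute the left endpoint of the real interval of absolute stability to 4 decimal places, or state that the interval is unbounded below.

left endpoint -2.5000.

With y'=λy (z=hλ):
  y_{n+1} = y_n + z·[9/10·y_n + 1/10·y_{n+1}] ⇒ (1 − 1/10z)y_{n+1} = (1 + 9/10z)y_n
  ⇒ R(z) = (1 + 9/10z)/(1 − 1/10z).

Need |R(x)|<1, x<0.
x=-0.33: |R|=0.6805
R=−1: 1+9/10x = −1+1/10x ⇒ -4/5x=2 ⇒ x=2/(-4/5)=-2.5000
Confirm numerically:
  x=-1.909: |R|=0.60299 <1
  x=-1.384: |R|=0.21574 <1
  x=-1.150: |R|=0.03139 <1
  x=-2.752: |R|=1.15809 >1
  x=-2.539: |R|=1.02488 >1
Interval (-2.5000, 0).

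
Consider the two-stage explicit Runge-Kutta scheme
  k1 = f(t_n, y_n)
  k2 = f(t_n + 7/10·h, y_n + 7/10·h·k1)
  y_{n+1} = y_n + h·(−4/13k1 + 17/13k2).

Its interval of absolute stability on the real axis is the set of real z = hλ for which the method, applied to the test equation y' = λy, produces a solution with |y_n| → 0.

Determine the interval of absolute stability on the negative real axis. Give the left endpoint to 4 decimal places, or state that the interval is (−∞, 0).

Test eqn y'=λy, z=hλ:
  k1=λy_n ⇒ h·k1=z·y_n;  k2=λ(1+7/10z)y_n ⇒ h·k2=z(1+7/10z)y_n
  y_{n+1}/y_n = 1 − 4/13z + 17/13z(1+7/10z) = 1 + z + 119/130z²
  R(z) = 1 + z + 119/130z².

Boundary: |R(x)|=1, x<0.
x=-0.57: |R|=0.7274
R=1: x+119/130x²=0 ⇒ x=−130/119=-1.0924; min R=1−1/(4·119/130)=0.7269>−1
Confirm numerically:
  x=-0.922: |R|=0.85615 <1
  x=-0.531: |R|=0.72710 <1
  x=-0.493: |R|=0.72948 <1
  x=-0.447: |R|=0.73590 <1
  x=-1.655: |R|=1.85226 >1
  x=-1.312: |R|=1.26369 >1
  x=-1.150: |R|=1.06060 >1
So |R|<1 on (-1.0924, 0).

(-1.0924, 0).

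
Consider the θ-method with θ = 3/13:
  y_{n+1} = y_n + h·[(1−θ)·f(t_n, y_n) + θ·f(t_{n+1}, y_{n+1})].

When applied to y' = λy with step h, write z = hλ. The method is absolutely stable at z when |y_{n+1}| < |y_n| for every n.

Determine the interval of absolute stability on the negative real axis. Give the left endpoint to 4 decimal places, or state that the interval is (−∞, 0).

On y'=λy, z=hλ:
  y_{n+1} = y_n + z·[10/13·y_n + 3/13·y_{n+1}] ⇒ (1 − 3/13z)y_{n+1} = (1 + 10/13z)y_n
  Hence R(z) = (1 + 10/13z)/(1 − 3/13z).

Need |R(x)|<1, x<0.
x=-1.26: |R|=0.0238
R=−1: 1+10/13x = −1+3/13x ⇒ -7/13x=2 ⇒ x=2/(-7/13)=-3.7143
Confirm numerically:
  x=-2.173: |R|=0.44726 <1
  x=-1.893: |R|=0.31747 <1
  x=-1.629: |R|=0.18393 <1
  x=-4.271: |R|=1.15097 >1
  x=-3.883: |R|=1.04791 >1
  x=-3.796: |R|=1.02345 >1
Interval (-3.7143, 0).

z∈(-3.7143,0).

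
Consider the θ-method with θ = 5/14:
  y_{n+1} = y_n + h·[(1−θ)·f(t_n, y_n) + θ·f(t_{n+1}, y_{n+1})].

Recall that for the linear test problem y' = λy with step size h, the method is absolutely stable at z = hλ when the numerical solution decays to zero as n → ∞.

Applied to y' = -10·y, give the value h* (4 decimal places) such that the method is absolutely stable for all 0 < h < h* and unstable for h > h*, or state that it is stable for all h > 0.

With y'=λy (z=hλ):
  y_{n+1} = y_n + z·[9/14·y_n + 5/14·y_{n+1}] ⇒ (1 − 5/14z)y_{n+1} = (1 + 9/14z)y_n
  R(z) = (1 + 9/14z)/(1 − 5/14z).

Solve |R(x)|<1 on ℝ⁻.
x=-1.41: |R|=0.0622
R=−1: 1+9/14x = −1+5/14x ⇒ -2/7x=2 ⇒ x=2/(-2/7)=-7.0000
Confirm numerically:
  x=-6.275: |R|=0.93609 <1
  x=-6.150: |R|=0.92402 <1
  x=-5.776: |R|=0.88582 <1
  x=-4.785: |R|=0.76638 <1
  x=-7.394: |R|=1.03092 >1
  x=-7.221: |R|=1.01764 >1
  x=-7.077: |R|=1.00624 >1
So |R|<1 on (-7.0000, 0).

(-7.0000,0); λ=-10 ⇒ h* = (7)/10 = 0.7000.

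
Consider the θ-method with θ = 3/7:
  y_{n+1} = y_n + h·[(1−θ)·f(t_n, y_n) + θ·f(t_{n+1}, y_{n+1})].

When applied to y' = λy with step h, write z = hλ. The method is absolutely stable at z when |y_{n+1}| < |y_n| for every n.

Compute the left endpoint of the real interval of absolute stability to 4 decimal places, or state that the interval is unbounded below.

With y'=λy (z=hλ):
  y_{n+1} = y_n + z·[4/7·y_n + 3/7·y_{n+1}] ⇒ (1 − 3/7z)y_{n+1} = (1 + 4/7z)y_n
  Hence R(z) = (1 + 4/7z)/(1 − 3/7z).

Boundary: |R(x)|=1, x<0.
x=-1.04: |R|=0.2806
R=−1: 1+4/7x = −1+3/7x ⇒ -1/7x=2 ⇒ x=2/(-1/7)=-14.0000
Confirm numerically:
  x=-10.425: |R|=0.90660 <1
  x=-8.390: |R|=0.82561 <1
  x=-5.783: |R|=0.66253 <1
  x=-14.577: |R|=1.01137 >1
  x=-14.452: |R|=1.00898 >1
  x=-14.331: |R|=1.00662 >1
Interval (-14.0000, 0).

left endpoint -14.0000.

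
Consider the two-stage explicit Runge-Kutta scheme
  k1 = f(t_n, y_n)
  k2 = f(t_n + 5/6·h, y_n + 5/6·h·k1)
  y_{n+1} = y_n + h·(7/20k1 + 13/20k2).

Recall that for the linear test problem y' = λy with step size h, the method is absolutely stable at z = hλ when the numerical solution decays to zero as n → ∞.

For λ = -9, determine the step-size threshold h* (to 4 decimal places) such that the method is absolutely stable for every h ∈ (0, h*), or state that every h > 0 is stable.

(-1.8462,0); λ=-9 ⇒ h* = (24/13)/9 = 0.2051.

Test eqn y'=λy, z=hλ:
  k1=λy_n ⇒ h·k1=z·y_n;  k2=λ(1+5/6z)y_n ⇒ h·k2=z(1+5/6z)y_n
  y_{n+1}/y_n = 1 + 7/20z + 13/20z(1+5/6z) = 1 + z + 13/24z²
  so R(z) = 1 + z + 13/24z².

Solve |R(x)|<1 on ℝ⁻.
x=-0.83: |R|=0.5432
R=1: x+13/24x²=0 ⇒ x=−24/13=-1.8462; min R=1−1/(4·13/24)=0.5385>−1
Confirm numerically:
  x=-1.686: |R|=0.85374 <1
  x=-1.333: |R|=0.62948 <1
  x=-1.269: |R|=0.60328 <1
  x=-1.074: |R|=0.55080 <1
  x=-2.389: |R|=1.70247 >1
  x=-2.302: |R|=1.56840 >1
  x=-2.178: |R|=1.39150 >1
Stable set (-1.8462, 0).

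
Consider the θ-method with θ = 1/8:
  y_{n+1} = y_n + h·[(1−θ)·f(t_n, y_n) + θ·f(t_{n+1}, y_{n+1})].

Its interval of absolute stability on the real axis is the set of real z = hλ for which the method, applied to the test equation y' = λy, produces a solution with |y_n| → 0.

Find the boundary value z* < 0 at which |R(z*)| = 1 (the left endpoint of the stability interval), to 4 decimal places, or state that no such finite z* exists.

left endpoint -2.6667.

Set f=λy, z=hλ:
  y_{n+1} = y_n + z·[7/8·y_n + 1/8·y_{n+1}] ⇒ (1 − 1/8z)y_{n+1} = (1 + 7/8z)y_n
  Hence R(z) = (1 + 7/8z)/(1 − 1/8z).

Solve |R(x)|<1 on ℝ⁻.
x=-1.37: |R|=0.1697
R=−1: 1+7/8x = −1+1/8x ⇒ -3/4x=2 ⇒ x=2/(-3/4)=-2.6667
Confirm numerically:
  x=-2.485: |R|=0.89604 <1
  x=-2.027: |R|=0.61723 <1
  x=-1.173: |R|=0.02300 <1
  x=-3.019: |R|=1.19185 >1
  x=-2.909: |R|=1.13328 >1
So |R|<1 on (-2.6667, 0).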